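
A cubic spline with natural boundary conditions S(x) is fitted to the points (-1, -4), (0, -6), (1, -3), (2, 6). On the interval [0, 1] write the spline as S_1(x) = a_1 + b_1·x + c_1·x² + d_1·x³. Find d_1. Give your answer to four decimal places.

Write M_i for S''(x_i). With h_i = 1, 1, 1 and divided differences Δ_i = -2, 3, 9, the continuity of S' gives the tridiagonal system
  1·M_0 + 4·M_1 + 1·M_2 = 6(Δ_1 - Δ_0) = 30
  1·M_1 + 4·M_2 + 1·M_3 = 6(Δ_2 - Δ_1) = 36
Natural end conditions: M_0 = M_3 = 0.
Solving the tridiagonal system: M_0 = 0, M_1 = 28/5, M_2 = 38/5, M_3 = 0.
On [0, 1], with S_1(x) = a_1 + b_1·x + c_1·x² + d_1·x³: c_1 = M_1/2 = 14/5, d_1 = (M_2 - M_1)/(6h_1) = 1/3, b_1 = Δ_1 - h_1(2M_1 + M_2)/6 = -2/15.

0.3333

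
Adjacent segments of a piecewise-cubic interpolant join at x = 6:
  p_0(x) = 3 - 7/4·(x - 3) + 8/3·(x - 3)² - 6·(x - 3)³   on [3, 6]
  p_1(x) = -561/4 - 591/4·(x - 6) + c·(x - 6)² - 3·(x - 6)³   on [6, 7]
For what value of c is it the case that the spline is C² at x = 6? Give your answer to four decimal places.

p_0''(x) = 16/3 - 36·(x - 3), so p_0''(6) = -308/3. On the right, p_1''(6) = 2c, so c = -154/3.

-51.3333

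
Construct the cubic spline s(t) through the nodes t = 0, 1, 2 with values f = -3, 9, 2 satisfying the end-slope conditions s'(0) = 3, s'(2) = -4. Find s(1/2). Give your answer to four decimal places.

With m_i denoting the second derivative at x_i, h_i = 1, 1, and Δ_i = (y_(i+1) − y_i)/h_i = 12, -7:
  1·m_0 + 4·m_1 + 1·m_2 = 6(Δ_1 - Δ_0) = -114
Clamped end conditions give two more equations: 2h_0·m_0 + h_0·m_1 = 6(Δ_0 - s'(0)) = 54 and h_1·m_1 + 2h_1·m_2 = 6(s'(2) - Δ_1) = 18.
Forward elimination and back-substitution give m_0 = 52, m_1 = -50, m_2 = 34.
On [0, 1], s(t) = -3 + 3·t + 26·t² - 17·t³.
With t = 1/2: s(1/2) = 23/8.

2.8750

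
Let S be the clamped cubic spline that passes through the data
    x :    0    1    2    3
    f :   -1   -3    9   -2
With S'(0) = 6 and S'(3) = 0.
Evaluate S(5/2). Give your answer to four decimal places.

3.4000

Put σ_i = S'' at the i-th knot. Here h = (1, 1, 1) and Δ = (-2, 12, -11), so the interior equations h_(i-1)·σ_(i-1) + 2(h_(i-1)+h_i)·σ_i + h_i·σ_(i+1) = 6(Δ_i − Δ_(i-1)) read
  1·σ_0 + 4·σ_1 + 1·σ_2 = 6(Δ_1 - Δ_0) = 84
  1·σ_1 + 4·σ_2 + 1·σ_3 = 6(Δ_2 - Δ_1) = -138
Clamped end conditions give two more equations: 2h_0·σ_0 + h_0·σ_1 = 6(Δ_0 - S'(0)) = -48 and h_2·σ_2 + 2h_2·σ_3 = 6(S'(3) - Δ_2) = 66.
Solving: σ_0 = -242/5, σ_1 = 244/5, σ_2 = -314/5, σ_3 = 322/5.
On [2, 3], S(x) = 9 - 4/5·(x - 2) - 157/5·(x - 2)² + 106/5·(x - 2)³.
With (x - 2) = 1/2: S(5/2) = 17/5.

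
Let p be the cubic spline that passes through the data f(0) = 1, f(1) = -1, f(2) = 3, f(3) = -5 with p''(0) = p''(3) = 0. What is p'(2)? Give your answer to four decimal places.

-0.8000

With σ_i denoting the second derivative at x_i, h_i = 1, 1, 1, and Δ_i = (y_(i+1) − y_i)/h_i = -2, 4, -8:
  1·σ_0 + 4·σ_1 + 1·σ_2 = 6(Δ_1 - Δ_0) = 36
  1·σ_1 + 4·σ_2 + 1·σ_3 = 6(Δ_2 - Δ_1) = -72
Natural end conditions: σ_0 = σ_3 = 0.
Forward elimination and back-substitution give σ_0 = 0, σ_1 = 72/5, σ_2 = -108/5, σ_3 = 0.
On [2, 3], p'(t) = b_2 + 2c_2·(t - 2) + 3d_2·(t - 2)² with b_2 = Δ_2 - h_2(2σ_2 + σ_3)/6 = -4/5, c_2 = σ_2/2 = -54/5, d_2 = (σ_3 - σ_2)/(6h_2) = 18/5. So p'(2) = -4/5.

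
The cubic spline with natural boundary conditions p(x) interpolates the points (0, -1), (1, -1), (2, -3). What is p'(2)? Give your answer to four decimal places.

Put M_i = p'' at the i-th knot. Here h = (1, 1) and Δ = (0, -2), so the interior equations h_(i-1)·M_(i-1) + 2(h_(i-1)+h_i)·M_i + h_i·M_(i+1) = 6(Δ_i − Δ_(i-1)) read
  1·M_0 + 4·M_1 + 1·M_2 = 6(Δ_1 - Δ_0) = -12
Natural end conditions: M_0 = M_2 = 0.
Forward elimination and back-substitution give M_0 = 0, M_1 = -3, M_2 = 0.
On [1, 2], p'(x) = b_1 + 2c_1·(x - 1) + 3d_1·(x - 1)² with b_1 = Δ_1 - h_1(2M_1 + M_2)/6 = -1, c_1 = M_1/2 = -3/2, d_1 = (M_2 - M_1)/(6h_1) = 1/2. So p'(2) = -5/2.

-2.5000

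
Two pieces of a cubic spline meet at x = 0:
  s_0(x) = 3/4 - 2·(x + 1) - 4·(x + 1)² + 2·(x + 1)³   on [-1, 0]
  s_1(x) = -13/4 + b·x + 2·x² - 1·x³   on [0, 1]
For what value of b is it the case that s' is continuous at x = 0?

-4

s_0'(x) = -2 - 8·(x + 1) + 6·(x + 1)², so s_0'(0) = -4. On the right, s_1'(0) = b, so b = -4.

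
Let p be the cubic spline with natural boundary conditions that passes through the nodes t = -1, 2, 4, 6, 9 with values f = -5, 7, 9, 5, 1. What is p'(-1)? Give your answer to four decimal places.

Put σ_i = p'' at the i-th knot. Here h = (3, 2, 2, 3) and Δ = (4, 1, -2, -4/3), so the interior equations h_(i-1)·σ_(i-1) + 2(h_(i-1)+h_i)·σ_i + h_i·σ_(i+1) = 6(Δ_i − Δ_(i-1)) read
  3·σ_0 + 10·σ_1 + 2·σ_2 = 6(Δ_1 - Δ_0) = -18
  2·σ_1 + 8·σ_2 + 2·σ_3 = 6(Δ_2 - Δ_1) = -18
  2·σ_2 + 10·σ_3 + 3·σ_4 = 6(Δ_3 - Δ_2) = 4
Natural end conditions: σ_0 = σ_4 = 0.
Solving: σ_0 = 0, σ_1 = -62/45, σ_2 = -19/9, σ_3 = 37/45, σ_4 = 0.
On [-1, 2], p'(t) = b_0 + 2c_0·(t + 1) + 3d_0·(t + 1)² with b_0 = Δ_0 - h_0(2σ_0 + σ_1)/6 = 211/45, c_0 = σ_0/2 = 0, d_0 = (σ_1 - σ_0)/(6h_0) = -31/405. So p'(-1) = 211/45.

4.6889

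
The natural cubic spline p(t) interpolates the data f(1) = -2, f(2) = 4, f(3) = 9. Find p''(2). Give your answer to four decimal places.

-1.5000

Write M_i for p''(x_i). With h_i = 1, 1 and divided differences Δ_i = 6, 5, the continuity of p' gives the tridiagonal system
  1·M_0 + 4·M_1 + 1·M_2 = 6(Δ_1 - Δ_0) = -6
Natural end conditions: M_0 = M_2 = 0.
Forward elimination and back-substitution give M_0 = 0, M_1 = -3/2, M_2 = 0.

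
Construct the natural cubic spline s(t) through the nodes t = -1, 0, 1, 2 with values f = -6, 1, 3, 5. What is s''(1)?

2

Write σ_i for s''(x_i). With h_i = 1, 1, 1 and divided differences Δ_i = 7, 2, 2, the continuity of s' gives the tridiagonal system
  1·σ_0 + 4·σ_1 + 1·σ_2 = 6(Δ_1 - Δ_0) = -30
  1·σ_1 + 4·σ_2 + 1·σ_3 = 6(Δ_2 - Δ_1) = 0
Natural end conditions: σ_0 = σ_3 = 0.
Forward elimination and back-substitution give σ_0 = 0, σ_1 = -8, σ_2 = 2, σ_3 = 0.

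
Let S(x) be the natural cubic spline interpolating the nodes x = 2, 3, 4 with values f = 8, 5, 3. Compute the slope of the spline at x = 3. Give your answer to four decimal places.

Let m_i = S''(x_i). Step sizes h_i = 1, 1; slopes of the chords Δ_i = (y_(i+1) - y_i)/h_i = -3, -2.
  1·m_0 + 4·m_1 + 1·m_2 = 6(Δ_1 - Δ_0) = 6
Natural end conditions: m_0 = m_2 = 0.
Solving: m_0 = 0, m_1 = 3/2, m_2 = 0.
On [3, 4], S'(x) = b_1 + 2c_1·(x - 3) + 3d_1·(x - 3)² with b_1 = Δ_1 - h_1(2m_1 + m_2)/6 = -5/2, c_1 = m_1/2 = 3/4, d_1 = (m_2 - m_1)/(6h_1) = -1/4. So S'(3) = -5/2.

-2.5000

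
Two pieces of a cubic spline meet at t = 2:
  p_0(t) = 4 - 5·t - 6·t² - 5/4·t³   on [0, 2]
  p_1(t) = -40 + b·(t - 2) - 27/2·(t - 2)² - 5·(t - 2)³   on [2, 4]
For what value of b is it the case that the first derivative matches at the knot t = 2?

-44

p_0'(t) = -5 - 12·t - 15/4·t², so p_0'(2) = -44. On the right, p_1'(2) = b, so b = -44.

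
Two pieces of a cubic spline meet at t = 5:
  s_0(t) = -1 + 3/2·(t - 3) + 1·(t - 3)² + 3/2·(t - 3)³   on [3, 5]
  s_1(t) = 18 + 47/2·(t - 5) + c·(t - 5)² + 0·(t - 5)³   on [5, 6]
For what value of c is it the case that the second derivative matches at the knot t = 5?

s_0''(t) = 2 + 9·(t - 3), so s_0''(5) = 20. On the right, s_1''(5) = 2c, so c = 10.

10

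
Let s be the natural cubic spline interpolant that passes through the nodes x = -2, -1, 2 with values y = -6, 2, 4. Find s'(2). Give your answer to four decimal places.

Put M_i = s'' at the i-th knot. Here h = (1, 3) and Δ = (8, 2/3), so the interior equations h_(i-1)·M_(i-1) + 2(h_(i-1)+h_i)·M_i + h_i·M_(i+1) = 6(Δ_i − Δ_(i-1)) read
  1·M_0 + 8·M_1 + 3·M_2 = 6(Δ_1 - Δ_0) = -44
Natural end conditions: M_0 = M_2 = 0.
Hence M_0 = 0, M_1 = -11/2, M_2 = 0.
On [-1, 2], s'(x) = b_1 + 2c_1·(x + 1) + 3d_1·(x + 1)² with b_1 = Δ_1 - h_1(2M_1 + M_2)/6 = 37/6, c_1 = M_1/2 = -11/4, d_1 = (M_2 - M_1)/(6h_1) = 11/36. So s'(2) = -25/12.

-2.0833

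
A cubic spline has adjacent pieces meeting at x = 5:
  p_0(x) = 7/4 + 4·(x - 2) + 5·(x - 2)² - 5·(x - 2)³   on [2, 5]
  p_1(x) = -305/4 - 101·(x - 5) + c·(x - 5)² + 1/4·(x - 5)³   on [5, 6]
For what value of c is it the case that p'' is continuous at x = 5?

p_0''(x) = 10 - 30·(x - 2), so p_0''(5) = -80. On the right, p_1''(5) = 2c, so c = -40.

-40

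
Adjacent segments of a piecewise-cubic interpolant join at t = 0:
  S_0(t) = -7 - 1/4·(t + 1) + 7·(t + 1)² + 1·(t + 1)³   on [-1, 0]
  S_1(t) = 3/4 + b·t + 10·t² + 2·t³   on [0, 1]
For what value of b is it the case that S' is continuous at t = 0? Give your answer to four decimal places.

S_0'(t) = -1/4 + 14·(t + 1) + 3·(t + 1)², so S_0'(0) = 67/4. On the right, S_1'(0) = b, so b = 67/4.

16.7500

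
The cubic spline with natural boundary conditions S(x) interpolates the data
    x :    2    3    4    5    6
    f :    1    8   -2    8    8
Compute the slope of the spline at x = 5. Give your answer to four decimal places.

Put m_i = S'' at the i-th knot. Here h = (1, 1, 1, 1) and Δ = (7, -10, 10, 0), so the interior equations h_(i-1)·m_(i-1) + 2(h_(i-1)+h_i)·m_i + h_i·m_(i+1) = 6(Δ_i − Δ_(i-1)) read
  1·m_0 + 4·m_1 + 1·m_2 = 6(Δ_1 - Δ_0) = -102
  1·m_1 + 4·m_2 + 1·m_3 = 6(Δ_2 - Δ_1) = 120
  1·m_2 + 4·m_3 + 1·m_4 = 6(Δ_3 - Δ_2) = -60
Natural end conditions: m_0 = m_4 = 0.
Hence m_0 = 0, m_1 = -1035/28, m_2 = 321/7, m_3 = -741/28, m_4 = 0.
On [5, 6], S'(x) = b_3 + 2c_3·(x - 5) + 3d_3·(x - 5)² with b_3 = Δ_3 - h_3(2m_3 + m_4)/6 = 247/28, c_3 = m_3/2 = -741/56, d_3 = (m_4 - m_3)/(6h_3) = 247/56. So S'(5) = 247/28.

8.8214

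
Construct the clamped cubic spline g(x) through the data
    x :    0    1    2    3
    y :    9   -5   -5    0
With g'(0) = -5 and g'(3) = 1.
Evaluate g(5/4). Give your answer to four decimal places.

Put M_i = g'' at the i-th knot. Here h = (1, 1, 1) and Δ = (-14, 0, 5), so the interior equations h_(i-1)·M_(i-1) + 2(h_(i-1)+h_i)·M_i + h_i·M_(i+1) = 6(Δ_i − Δ_(i-1)) read
  1·M_0 + 4·M_1 + 1·M_2 = 6(Δ_1 - Δ_0) = 84
  1·M_1 + 4·M_2 + 1·M_3 = 6(Δ_2 - Δ_1) = 30
Clamped end conditions give two more equations: 2h_0·M_0 + h_0·M_1 = 6(Δ_0 - g'(0)) = -54 and h_2·M_2 + 2h_2·M_3 = 6(g'(3) - Δ_2) = -24.
Solving: M_0 = -212/5, M_1 = 154/5, M_2 = 16/5, M_3 = -68/5.
On [1, 2], g(x) = -5 - 54/5·(x - 1) + 77/5·(x - 1)² - 23/5·(x - 1)³.
With (x - 1) = 1/4: g(5/4) = -2179/320.

-6.8094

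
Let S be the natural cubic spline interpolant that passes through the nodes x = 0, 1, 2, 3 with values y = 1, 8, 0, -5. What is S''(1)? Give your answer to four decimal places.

Let m_i = S''(x_i). Step sizes h_i = 1, 1, 1; slopes of the chords Δ_i = (y_(i+1) - y_i)/h_i = 7, -8, -5.
  1·m_0 + 4·m_1 + 1·m_2 = 6(Δ_1 - Δ_0) = -90
  1·m_1 + 4·m_2 + 1·m_3 = 6(Δ_2 - Δ_1) = 18
Natural end conditions: m_0 = m_3 = 0.
Forward elimination and back-substitution give m_0 = 0, m_1 = -126/5, m_2 = 54/5, m_3 = 0.

-25.2000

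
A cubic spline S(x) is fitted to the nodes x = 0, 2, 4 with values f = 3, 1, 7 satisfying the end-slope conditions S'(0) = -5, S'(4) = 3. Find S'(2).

2

Let M_i = S''(x_i). Step sizes h_i = 2, 2; slopes of the chords Δ_i = (y_(i+1) - y_i)/h_i = -1, 3.
  2·M_0 + 8·M_1 + 2·M_2 = 6(Δ_1 - Δ_0) = 24
Clamped end conditions give two more equations: 2h_0·M_0 + h_0·M_1 = 6(Δ_0 - S'(0)) = 24 and h_1·M_1 + 2h_1·M_2 = 6(S'(4) - Δ_1) = 0.
Hence M_0 = 5, M_1 = 2, M_2 = -1.
On [2, 4], S'(x) = b_1 + 2c_1·(x - 2) + 3d_1·(x - 2)² with b_1 = Δ_1 - h_1(2M_1 + M_2)/6 = 2, c_1 = M_1/2 = 1, d_1 = (M_2 - M_1)/(6h_1) = -1/4. So S'(2) = 2.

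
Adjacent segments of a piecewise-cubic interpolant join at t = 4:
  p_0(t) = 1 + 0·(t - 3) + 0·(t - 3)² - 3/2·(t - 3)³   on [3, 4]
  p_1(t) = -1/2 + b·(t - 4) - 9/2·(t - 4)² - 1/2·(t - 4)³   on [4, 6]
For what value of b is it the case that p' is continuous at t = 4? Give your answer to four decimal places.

p_0'(t) = 0 + 0·(t - 3) - 9/2·(t - 3)², so p_0'(4) = -9/2. On the right, p_1'(4) = b, so b = -9/2.

-4.5000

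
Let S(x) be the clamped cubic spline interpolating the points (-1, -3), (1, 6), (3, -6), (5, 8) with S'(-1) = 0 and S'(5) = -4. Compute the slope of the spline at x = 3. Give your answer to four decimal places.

Let m_i = S''(x_i). Step sizes h_i = 2, 2, 2; slopes of the chords Δ_i = (y_(i+1) - y_i)/h_i = 9/2, -6, 7.
  2·m_0 + 8·m_1 + 2·m_2 = 6(Δ_1 - Δ_0) = -63
  2·m_1 + 8·m_2 + 2·m_3 = 6(Δ_2 - Δ_1) = 78
Clamped end conditions give two more equations: 2h_0·m_0 + h_0·m_1 = 6(Δ_0 - S'(-1)) = 27 and h_2·m_2 + 2h_2·m_3 = 6(S'(5) - Δ_2) = -66.
Solving the tridiagonal system: m_0 = 91/6, m_1 = -101/6, m_2 = 62/3, m_3 = -161/6.
On [3, 5], S'(x) = b_2 + 2c_2·(x - 3) + 3d_2·(x - 3)² with b_2 = Δ_2 - h_2(2m_2 + m_3)/6 = 13/6, c_2 = m_2/2 = 31/3, d_2 = (m_3 - m_2)/(6h_2) = -95/24. So S'(3) = 13/6.

2.1667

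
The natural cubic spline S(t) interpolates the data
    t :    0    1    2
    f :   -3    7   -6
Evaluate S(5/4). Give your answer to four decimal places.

Write M_i for S''(x_i). With h_i = 1, 1 and divided differences Δ_i = 10, -13, the continuity of S' gives the tridiagonal system
  1·M_0 + 4·M_1 + 1·M_2 = 6(Δ_1 - Δ_0) = -138
Natural end conditions: M_0 = M_2 = 0.
Solving the tridiagonal system: M_0 = 0, M_1 = -69/2, M_2 = 0.
On [1, 2], S(t) = 7 - 3/2·(t - 1) - 69/4·(t - 1)² + 23/4·(t - 1)³.
With (t - 1) = 1/4: S(5/4) = 1443/256.

5.6367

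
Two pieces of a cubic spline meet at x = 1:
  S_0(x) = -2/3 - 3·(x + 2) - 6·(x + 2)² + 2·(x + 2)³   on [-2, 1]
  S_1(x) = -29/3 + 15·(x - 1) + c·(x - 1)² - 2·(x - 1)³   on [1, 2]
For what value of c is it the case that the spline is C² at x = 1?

S_0''(x) = -12 + 12·(x + 2), so S_0''(1) = 24. On the right, S_1''(1) = 2c, so c = 12.

12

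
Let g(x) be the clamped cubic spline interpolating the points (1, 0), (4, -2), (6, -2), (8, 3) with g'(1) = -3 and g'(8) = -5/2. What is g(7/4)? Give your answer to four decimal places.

Put M_i = g'' at the i-th knot. Here h = (3, 2, 2) and Δ = (-2/3, 0, 5/2), so the interior equations h_(i-1)·M_(i-1) + 2(h_(i-1)+h_i)·M_i + h_i·M_(i+1) = 6(Δ_i − Δ_(i-1)) read
  3·M_0 + 10·M_1 + 2·M_2 = 6(Δ_1 - Δ_0) = 4
  2·M_1 + 8·M_2 + 2·M_3 = 6(Δ_2 - Δ_1) = 15
Clamped end conditions give two more equations: 2h_0·M_0 + h_0·M_1 = 6(Δ_0 - g'(1)) = 14 and h_2·M_2 + 2h_2·M_3 = 6(g'(8) - Δ_2) = -30.
Solving the tridiagonal system: M_0 = 340/111, M_1 = -54/37, M_2 = 174/37, M_3 = -729/74.
On [1, 4], g(x) = 0 - 3·(x - 1) + 170/111·(x - 1)² - 251/999·(x - 1)³.
With (x - 1) = 3/4: g(7/4) = -3539/2368.

-1.4945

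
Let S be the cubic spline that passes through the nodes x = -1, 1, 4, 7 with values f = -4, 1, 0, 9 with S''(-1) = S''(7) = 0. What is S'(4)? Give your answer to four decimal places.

Put M_i = S'' at the i-th knot. Here h = (2, 3, 3) and Δ = (5/2, -1/3, 3), so the interior equations h_(i-1)·M_(i-1) + 2(h_(i-1)+h_i)·M_i + h_i·M_(i+1) = 6(Δ_i − Δ_(i-1)) read
  2·M_0 + 10·M_1 + 3·M_2 = 6(Δ_1 - Δ_0) = -17
  3·M_1 + 12·M_2 + 3·M_3 = 6(Δ_2 - Δ_1) = 20
Natural end conditions: M_0 = M_3 = 0.
Hence M_0 = 0, M_1 = -88/37, M_2 = 251/111, M_3 = 0.
On [4, 7], S'(x) = b_2 + 2c_2·(x - 4) + 3d_2·(x - 4)² with b_2 = Δ_2 - h_2(2M_2 + M_3)/6 = 82/111, c_2 = M_2/2 = 251/222, d_2 = (M_3 - M_2)/(6h_2) = -251/1998. So S'(4) = 82/111.

0.7387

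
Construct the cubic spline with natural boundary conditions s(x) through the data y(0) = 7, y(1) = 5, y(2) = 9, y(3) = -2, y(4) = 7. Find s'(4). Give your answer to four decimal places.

15.5357

Put M_i = s'' at the i-th knot. Here h = (1, 1, 1, 1) and Δ = (-2, 4, -11, 9), so the interior equations h_(i-1)·M_(i-1) + 2(h_(i-1)+h_i)·M_i + h_i·M_(i+1) = 6(Δ_i − Δ_(i-1)) read
  1·M_0 + 4·M_1 + 1·M_2 = 6(Δ_1 - Δ_0) = 36
  1·M_1 + 4·M_2 + 1·M_3 = 6(Δ_2 - Δ_1) = -90
  1·M_2 + 4·M_3 + 1·M_4 = 6(Δ_3 - Δ_2) = 120
Natural end conditions: M_0 = M_4 = 0.
Forward elimination and back-substitution give M_0 = 0, M_1 = 255/14, M_2 = -258/7, M_3 = 549/14, M_4 = 0.
On [3, 4], s'(x) = b_3 + 2c_3·(x - 3) + 3d_3·(x - 3)² with b_3 = Δ_3 - h_3(2M_3 + M_4)/6 = -57/14, c_3 = M_3/2 = 549/28, d_3 = (M_4 - M_3)/(6h_3) = -183/28. So s'(4) = 435/28.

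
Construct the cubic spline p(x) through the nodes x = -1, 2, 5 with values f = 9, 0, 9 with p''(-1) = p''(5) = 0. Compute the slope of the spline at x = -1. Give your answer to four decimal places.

-4.5000

Let M_i = p''(x_i). Step sizes h_i = 3, 3; slopes of the chords Δ_i = (y_(i+1) - y_i)/h_i = -3, 3.
  3·M_0 + 12·M_1 + 3·M_2 = 6(Δ_1 - Δ_0) = 36
Natural end conditions: M_0 = M_2 = 0.
Solving the tridiagonal system: M_0 = 0, M_1 = 3, M_2 = 0.
On [-1, 2], p'(x) = b_0 + 2c_0·(x + 1) + 3d_0·(x + 1)² with b_0 = Δ_0 - h_0(2M_0 + M_1)/6 = -9/2, c_0 = M_0/2 = 0, d_0 = (M_1 - M_0)/(6h_0) = 1/6. So p'(-1) = -9/2.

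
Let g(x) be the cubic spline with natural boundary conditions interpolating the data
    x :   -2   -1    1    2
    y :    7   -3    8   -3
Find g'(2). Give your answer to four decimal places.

Put m_i = g'' at the i-th knot. Here h = (1, 2, 1) and Δ = (-10, 11/2, -11), so the interior equations h_(i-1)·m_(i-1) + 2(h_(i-1)+h_i)·m_i + h_i·m_(i+1) = 6(Δ_i − Δ_(i-1)) read
  1·m_0 + 6·m_1 + 2·m_2 = 6(Δ_1 - Δ_0) = 93
  2·m_1 + 6·m_2 + 1·m_3 = 6(Δ_2 - Δ_1) = -99
Natural end conditions: m_0 = m_3 = 0.
Hence m_0 = 0, m_1 = 189/8, m_2 = -195/8, m_3 = 0.
On [1, 2], g'(x) = b_2 + 2c_2·(x - 1) + 3d_2·(x - 1)² with b_2 = Δ_2 - h_2(2m_2 + m_3)/6 = -23/8, c_2 = m_2/2 = -195/16, d_2 = (m_3 - m_2)/(6h_2) = 65/16. So g'(2) = -241/16.

-15.0625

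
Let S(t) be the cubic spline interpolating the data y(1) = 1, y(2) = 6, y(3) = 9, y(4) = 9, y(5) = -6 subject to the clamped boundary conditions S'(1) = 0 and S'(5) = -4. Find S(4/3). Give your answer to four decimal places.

Put M_i = S'' at the i-th knot. Here h = (1, 1, 1, 1) and Δ = (5, 3, 0, -15), so the interior equations h_(i-1)·M_(i-1) + 2(h_(i-1)+h_i)·M_i + h_i·M_(i+1) = 6(Δ_i − Δ_(i-1)) read
  1·M_0 + 4·M_1 + 1·M_2 = 6(Δ_1 - Δ_0) = -12
  1·M_1 + 4·M_2 + 1·M_3 = 6(Δ_2 - Δ_1) = -18
  1·M_2 + 4·M_3 + 1·M_4 = 6(Δ_3 - Δ_2) = -90
Clamped end conditions give two more equations: 2h_0·M_0 + h_0·M_1 = 6(Δ_0 - S'(1)) = 30 and h_3·M_3 + 2h_3·M_4 = 6(S'(5) - Δ_3) = 66.
Hence M_0 = 557/28, M_1 = -137/14, M_2 = 29/4, M_3 = -521/14, M_4 = 1445/28.
On [1, 2], S(t) = 1 + 0·(t - 1) + 557/56·(t - 1)² - 277/56·(t - 1)³.
With (t - 1) = 1/3: S(4/3) = 1453/756.

1.9220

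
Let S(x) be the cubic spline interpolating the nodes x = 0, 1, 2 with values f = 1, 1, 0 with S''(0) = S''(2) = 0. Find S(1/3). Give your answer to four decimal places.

1.0741

Put σ_i = S'' at the i-th knot. Here h = (1, 1) and Δ = (0, -1), so the interior equations h_(i-1)·σ_(i-1) + 2(h_(i-1)+h_i)·σ_i + h_i·σ_(i+1) = 6(Δ_i − Δ_(i-1)) read
  1·σ_0 + 4·σ_1 + 1·σ_2 = 6(Δ_1 - Δ_0) = -6
Natural end conditions: σ_0 = σ_2 = 0.
Solving: σ_0 = 0, σ_1 = -3/2, σ_2 = 0.
On [0, 1], S(x) = 1 + 1/4·x + 0·x² - 1/4·x³.
With x = 1/3: S(1/3) = 29/27.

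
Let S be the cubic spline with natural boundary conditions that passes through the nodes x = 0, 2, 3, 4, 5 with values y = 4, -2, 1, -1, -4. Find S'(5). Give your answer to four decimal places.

-2.8488

Put M_i = S'' at the i-th knot. Here h = (2, 1, 1, 1) and Δ = (-3, 3, -2, -3), so the interior equations h_(i-1)·M_(i-1) + 2(h_(i-1)+h_i)·M_i + h_i·M_(i+1) = 6(Δ_i − Δ_(i-1)) read
  2·M_0 + 6·M_1 + 1·M_2 = 6(Δ_1 - Δ_0) = 36
  1·M_1 + 4·M_2 + 1·M_3 = 6(Δ_2 - Δ_1) = -30
  1·M_2 + 4·M_3 + 1·M_4 = 6(Δ_3 - Δ_2) = -6
Natural end conditions: M_0 = M_4 = 0.
Solving the tridiagonal system: M_0 = 0, M_1 = 327/43, M_2 = -414/43, M_3 = 39/43, M_4 = 0.
On [4, 5], S'(x) = b_3 + 2c_3·(x - 4) + 3d_3·(x - 4)² with b_3 = Δ_3 - h_3(2M_3 + M_4)/6 = -142/43, c_3 = M_3/2 = 39/86, d_3 = (M_4 - M_3)/(6h_3) = -13/86. So S'(5) = -245/86.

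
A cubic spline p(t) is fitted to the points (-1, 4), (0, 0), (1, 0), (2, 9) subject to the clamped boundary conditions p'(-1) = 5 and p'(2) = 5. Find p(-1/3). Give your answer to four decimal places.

Let M_i = p''(x_i). Step sizes h_i = 1, 1, 1; slopes of the chords Δ_i = (y_(i+1) - y_i)/h_i = -4, 0, 9.
  1·M_0 + 4·M_1 + 1·M_2 = 6(Δ_1 - Δ_0) = 24
  1·M_1 + 4·M_2 + 1·M_3 = 6(Δ_2 - Δ_1) = 54
Clamped end conditions give two more equations: 2h_0·M_0 + h_0·M_1 = 6(Δ_0 - p'(-1)) = -54 and h_2·M_2 + 2h_2·M_3 = 6(p'(2) - Δ_2) = -24.
Hence M_0 = -32, M_1 = 10, M_2 = 16, M_3 = -20.
On [-1, 0], p(t) = 4 + 5·(t + 1) - 16·(t + 1)² + 7·(t + 1)³.
With (t + 1) = 2/3: p(-1/3) = 62/27.

2.2963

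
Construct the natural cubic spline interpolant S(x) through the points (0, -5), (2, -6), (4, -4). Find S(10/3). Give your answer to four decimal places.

-4.8889

Let M_i = S''(x_i). Step sizes h_i = 2, 2; slopes of the chords Δ_i = (y_(i+1) - y_i)/h_i = -1/2, 1.
  2·M_0 + 8·M_1 + 2·M_2 = 6(Δ_1 - Δ_0) = 9
Natural end conditions: M_0 = M_2 = 0.
Solving: M_0 = 0, M_1 = 9/8, M_2 = 0.
On [2, 4], S(x) = -6 + 1/4·(x - 2) + 9/16·(x - 2)² - 3/32·(x - 2)³.
With (x - 2) = 4/3: S(10/3) = -44/9.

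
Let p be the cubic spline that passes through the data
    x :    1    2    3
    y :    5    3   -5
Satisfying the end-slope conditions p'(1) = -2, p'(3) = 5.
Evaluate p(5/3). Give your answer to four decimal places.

Write σ_i for p''(x_i). With h_i = 1, 1 and divided differences Δ_i = -2, -8, the continuity of p' gives the tridiagonal system
  1·σ_0 + 4·σ_1 + 1·σ_2 = 6(Δ_1 - Δ_0) = -36
Clamped end conditions give two more equations: 2h_0·σ_0 + h_0·σ_1 = 6(Δ_0 - p'(1)) = 0 and h_1·σ_1 + 2h_1·σ_2 = 6(p'(3) - Δ_1) = 78.
Solving: σ_0 = 25/2, σ_1 = -25, σ_2 = 103/2.
On [1, 2], p(x) = 5 - 2·(x - 1) + 25/4·(x - 1)² - 25/4·(x - 1)³.
With (x - 1) = 2/3: p(5/3) = 124/27.

4.5926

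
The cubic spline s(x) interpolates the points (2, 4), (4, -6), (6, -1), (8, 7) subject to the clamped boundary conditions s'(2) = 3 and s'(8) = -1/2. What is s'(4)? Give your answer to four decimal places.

-4.1333

Let m_i = s''(x_i). Step sizes h_i = 2, 2, 2; slopes of the chords Δ_i = (y_(i+1) - y_i)/h_i = -5, 5/2, 4.
  2·m_0 + 8·m_1 + 2·m_2 = 6(Δ_1 - Δ_0) = 45
  2·m_1 + 8·m_2 + 2·m_3 = 6(Δ_2 - Δ_1) = 9
Clamped end conditions give two more equations: 2h_0·m_0 + h_0·m_1 = 6(Δ_0 - s'(2)) = -48 and h_2·m_2 + 2h_2·m_3 = 6(s'(8) - Δ_2) = -27.
Solving: m_0 = -253/15, m_1 = 146/15, m_2 = 13/30, m_3 = -209/30.
On [4, 6], s'(x) = b_1 + 2c_1·(x - 4) + 3d_1·(x - 4)² with b_1 = Δ_1 - h_1(2m_1 + m_2)/6 = -62/15, c_1 = m_1/2 = 73/15, d_1 = (m_2 - m_1)/(6h_1) = -31/40. So s'(4) = -62/15.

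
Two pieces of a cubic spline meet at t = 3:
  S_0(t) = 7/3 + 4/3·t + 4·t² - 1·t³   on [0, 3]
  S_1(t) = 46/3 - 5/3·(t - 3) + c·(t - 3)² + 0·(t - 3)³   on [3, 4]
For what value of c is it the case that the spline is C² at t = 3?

-5

S_0''(t) = 8 - 6·t, so S_0''(3) = -10. On the right, S_1''(3) = 2c, so c = -5.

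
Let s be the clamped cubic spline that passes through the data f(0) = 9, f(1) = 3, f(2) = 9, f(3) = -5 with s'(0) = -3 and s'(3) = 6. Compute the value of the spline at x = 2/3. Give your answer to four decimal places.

With M_i denoting the second derivative at x_i, h_i = 1, 1, 1, and Δ_i = (y_(i+1) − y_i)/h_i = -6, 6, -14:
  1·M_0 + 4·M_1 + 1·M_2 = 6(Δ_1 - Δ_0) = 72
  1·M_1 + 4·M_2 + 1·M_3 = 6(Δ_2 - Δ_1) = -120
Clamped end conditions give two more equations: 2h_0·M_0 + h_0·M_1 = 6(Δ_0 - s'(0)) = -18 and h_2·M_2 + 2h_2·M_3 = 6(s'(3) - Δ_2) = 120.
Solving the tridiagonal system: M_0 = -148/5, M_1 = 206/5, M_2 = -316/5, M_3 = 458/5.
On [0, 1], s(x) = 9 - 3·x - 74/5·x² + 59/5·x³.
With x = 2/3: s(2/3) = 529/135.

3.9185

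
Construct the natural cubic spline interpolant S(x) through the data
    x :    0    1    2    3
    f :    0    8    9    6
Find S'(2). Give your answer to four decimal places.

With m_i denoting the second derivative at x_i, h_i = 1, 1, 1, and Δ_i = (y_(i+1) − y_i)/h_i = 8, 1, -3:
  1·m_0 + 4·m_1 + 1·m_2 = 6(Δ_1 - Δ_0) = -42
  1·m_1 + 4·m_2 + 1·m_3 = 6(Δ_2 - Δ_1) = -24
Natural end conditions: m_0 = m_3 = 0.
Solving: m_0 = 0, m_1 = -48/5, m_2 = -18/5, m_3 = 0.
On [2, 3], S'(x) = b_2 + 2c_2·(x - 2) + 3d_2·(x - 2)² with b_2 = Δ_2 - h_2(2m_2 + m_3)/6 = -9/5, c_2 = m_2/2 = -9/5, d_2 = (m_3 - m_2)/(6h_2) = 3/5. So S'(2) = -9/5.

-1.8000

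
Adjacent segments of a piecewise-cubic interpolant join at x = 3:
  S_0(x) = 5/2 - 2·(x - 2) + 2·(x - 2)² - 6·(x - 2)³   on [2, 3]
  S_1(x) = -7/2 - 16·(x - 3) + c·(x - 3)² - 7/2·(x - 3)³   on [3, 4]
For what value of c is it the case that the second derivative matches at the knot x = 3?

-16

S_0''(x) = 4 - 36·(x - 2), so S_0''(3) = -32. On the right, S_1''(3) = 2c, so c = -16.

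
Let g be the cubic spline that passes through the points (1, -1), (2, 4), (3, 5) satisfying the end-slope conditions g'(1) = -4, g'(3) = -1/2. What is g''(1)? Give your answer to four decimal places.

34.7500

Let σ_i = g''(x_i). Step sizes h_i = 1, 1; slopes of the chords Δ_i = (y_(i+1) - y_i)/h_i = 5, 1.
  1·σ_0 + 4·σ_1 + 1·σ_2 = 6(Δ_1 - Δ_0) = -24
Clamped end conditions give two more equations: 2h_0·σ_0 + h_0·σ_1 = 6(Δ_0 - g'(1)) = 54 and h_1·σ_1 + 2h_1·σ_2 = 6(g'(3) - Δ_1) = -9.
Hence σ_0 = 139/4, σ_1 = -31/2, σ_2 = 13/4.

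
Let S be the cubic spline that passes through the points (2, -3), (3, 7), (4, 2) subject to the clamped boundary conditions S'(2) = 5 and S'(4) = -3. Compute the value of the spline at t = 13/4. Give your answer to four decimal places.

6.8164

Let M_i = S''(x_i). Step sizes h_i = 1, 1; slopes of the chords Δ_i = (y_(i+1) - y_i)/h_i = 10, -5.
  1·M_0 + 4·M_1 + 1·M_2 = 6(Δ_1 - Δ_0) = -90
Clamped end conditions give two more equations: 2h_0·M_0 + h_0·M_1 = 6(Δ_0 - S'(2)) = 30 and h_1·M_1 + 2h_1·M_2 = 6(S'(4) - Δ_1) = 12.
Solving the tridiagonal system: M_0 = 67/2, M_1 = -37, M_2 = 49/2.
On [3, 4], S(t) = 7 + 13/4·(t - 3) - 37/2·(t - 3)² + 41/4·(t - 3)³.
With (t - 3) = 1/4: S(13/4) = 1745/256.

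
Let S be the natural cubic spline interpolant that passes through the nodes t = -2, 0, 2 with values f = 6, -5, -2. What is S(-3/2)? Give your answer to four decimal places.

2.4297

Let σ_i = S''(x_i). Step sizes h_i = 2, 2; slopes of the chords Δ_i = (y_(i+1) - y_i)/h_i = -11/2, 3/2.
  2·σ_0 + 8·σ_1 + 2·σ_2 = 6(Δ_1 - Δ_0) = 42
Natural end conditions: σ_0 = σ_2 = 0.
Hence σ_0 = 0, σ_1 = 21/4, σ_2 = 0.
On [-2, 0], S(t) = 6 - 29/4·(t + 2) + 0·(t + 2)² + 7/16·(t + 2)³.
With (t + 2) = 1/2: S(-3/2) = 311/128.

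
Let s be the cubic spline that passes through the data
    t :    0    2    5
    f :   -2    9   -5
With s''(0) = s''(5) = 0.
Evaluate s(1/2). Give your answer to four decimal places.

1.7031

Write M_i for s''(x_i). With h_i = 2, 3 and divided differences Δ_i = 11/2, -14/3, the continuity of s' gives the tridiagonal system
  2·M_0 + 10·M_1 + 3·M_2 = 6(Δ_1 - Δ_0) = -61
Natural end conditions: M_0 = M_2 = 0.
Forward elimination and back-substitution give M_0 = 0, M_1 = -61/10, M_2 = 0.
On [0, 2], s(t) = -2 + 113/15·t + 0·t² - 61/120·t³.
With t = 1/2: s(1/2) = 109/64.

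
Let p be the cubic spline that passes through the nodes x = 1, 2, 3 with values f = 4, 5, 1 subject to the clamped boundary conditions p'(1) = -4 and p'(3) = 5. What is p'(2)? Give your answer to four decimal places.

Let m_i = p''(x_i). Step sizes h_i = 1, 1; slopes of the chords Δ_i = (y_(i+1) - y_i)/h_i = 1, -4.
  1·m_0 + 4·m_1 + 1·m_2 = 6(Δ_1 - Δ_0) = -30
Clamped end conditions give two more equations: 2h_0·m_0 + h_0·m_1 = 6(Δ_0 - p'(1)) = 30 and h_1·m_1 + 2h_1·m_2 = 6(p'(3) - Δ_1) = 54.
Solving the tridiagonal system: m_0 = 27, m_1 = -24, m_2 = 39.
On [2, 3], p'(x) = b_1 + 2c_1·(x - 2) + 3d_1·(x - 2)² with b_1 = Δ_1 - h_1(2m_1 + m_2)/6 = -5/2, c_1 = m_1/2 = -12, d_1 = (m_2 - m_1)/(6h_1) = 21/2. So p'(2) = -5/2.

-2.5000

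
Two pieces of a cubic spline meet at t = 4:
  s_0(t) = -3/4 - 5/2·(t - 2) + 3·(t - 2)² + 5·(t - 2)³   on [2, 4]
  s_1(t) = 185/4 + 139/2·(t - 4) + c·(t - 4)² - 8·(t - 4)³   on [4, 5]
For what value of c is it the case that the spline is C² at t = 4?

33

s_0''(t) = 6 + 30·(t - 2), so s_0''(4) = 66. On the right, s_1''(4) = 2c, so c = 33.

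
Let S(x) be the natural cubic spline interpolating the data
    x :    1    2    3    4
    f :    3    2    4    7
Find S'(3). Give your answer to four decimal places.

2.8667

Write M_i for S''(x_i). With h_i = 1, 1, 1 and divided differences Δ_i = -1, 2, 3, the continuity of S' gives the tridiagonal system
  1·M_0 + 4·M_1 + 1·M_2 = 6(Δ_1 - Δ_0) = 18
  1·M_1 + 4·M_2 + 1·M_3 = 6(Δ_2 - Δ_1) = 6
Natural end conditions: M_0 = M_3 = 0.
Solving: M_0 = 0, M_1 = 22/5, M_2 = 2/5, M_3 = 0.
On [3, 4], S'(x) = b_2 + 2c_2·(x - 3) + 3d_2·(x - 3)² with b_2 = Δ_2 - h_2(2M_2 + M_3)/6 = 43/15, c_2 = M_2/2 = 1/5, d_2 = (M_3 - M_2)/(6h_2) = -1/15. So S'(3) = 43/15.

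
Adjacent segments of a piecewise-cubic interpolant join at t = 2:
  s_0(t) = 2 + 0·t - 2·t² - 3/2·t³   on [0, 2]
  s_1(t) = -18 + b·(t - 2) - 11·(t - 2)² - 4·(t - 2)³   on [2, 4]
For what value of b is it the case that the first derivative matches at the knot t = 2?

-26

s_0'(t) = 0 - 4·t - 9/2·t², so s_0'(2) = -26. On the right, s_1'(2) = b, so b = -26.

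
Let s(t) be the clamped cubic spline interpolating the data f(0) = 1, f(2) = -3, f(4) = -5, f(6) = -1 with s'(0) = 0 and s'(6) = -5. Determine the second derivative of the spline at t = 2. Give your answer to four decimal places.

With m_i denoting the second derivative at x_i, h_i = 2, 2, 2, and Δ_i = (y_(i+1) − y_i)/h_i = -2, -1, 2:
  2·m_0 + 8·m_1 + 2·m_2 = 6(Δ_1 - Δ_0) = 6
  2·m_1 + 8·m_2 + 2·m_3 = 6(Δ_2 - Δ_1) = 18
Clamped end conditions give two more equations: 2h_0·m_0 + h_0·m_1 = 6(Δ_0 - s'(0)) = -12 and h_2·m_2 + 2h_2·m_3 = 6(s'(6) - Δ_2) = -42.
Forward elimination and back-substitution give m_0 = -46/15, m_1 = 2/15, m_2 = 83/15, m_3 = -199/15.

0.1333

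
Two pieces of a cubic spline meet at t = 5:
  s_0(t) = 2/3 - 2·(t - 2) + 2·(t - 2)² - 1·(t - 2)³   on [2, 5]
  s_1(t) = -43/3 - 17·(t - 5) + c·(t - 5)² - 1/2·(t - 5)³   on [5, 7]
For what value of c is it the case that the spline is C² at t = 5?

s_0''(t) = 4 - 6·(t - 2), so s_0''(5) = -14. On the right, s_1''(5) = 2c, so c = -7.

-7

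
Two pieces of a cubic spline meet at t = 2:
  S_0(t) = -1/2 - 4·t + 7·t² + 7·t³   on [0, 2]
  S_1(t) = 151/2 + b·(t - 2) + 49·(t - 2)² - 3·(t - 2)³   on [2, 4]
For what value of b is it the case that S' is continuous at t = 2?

108

S_0'(t) = -4 + 14·t + 21·t², so S_0'(2) = 108. On the right, S_1'(2) = b, so b = 108.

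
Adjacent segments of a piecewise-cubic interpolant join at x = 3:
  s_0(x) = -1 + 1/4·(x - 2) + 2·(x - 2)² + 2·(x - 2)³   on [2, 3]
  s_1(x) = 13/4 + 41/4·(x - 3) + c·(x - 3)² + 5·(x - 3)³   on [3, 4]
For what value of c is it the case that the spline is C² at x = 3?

8

s_0''(x) = 4 + 12·(x - 2), so s_0''(3) = 16. On the right, s_1''(3) = 2c, so c = 8.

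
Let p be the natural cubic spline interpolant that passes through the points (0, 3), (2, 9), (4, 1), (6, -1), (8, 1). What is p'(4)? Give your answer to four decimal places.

-3.6250

Let M_i = p''(x_i). Step sizes h_i = 2, 2, 2, 2; slopes of the chords Δ_i = (y_(i+1) - y_i)/h_i = 3, -4, -1, 1.
  2·M_0 + 8·M_1 + 2·M_2 = 6(Δ_1 - Δ_0) = -42
  2·M_1 + 8·M_2 + 2·M_3 = 6(Δ_2 - Δ_1) = 18
  2·M_2 + 8·M_3 + 2·M_4 = 6(Δ_3 - Δ_2) = 12
Natural end conditions: M_0 = M_4 = 0.
Forward elimination and back-substitution give M_0 = 0, M_1 = -345/56, M_2 = 51/14, M_3 = 33/56, M_4 = 0.
On [4, 6], p'(x) = b_2 + 2c_2·(x - 4) + 3d_2·(x - 4)² with b_2 = Δ_2 - h_2(2M_2 + M_3)/6 = -29/8, c_2 = M_2/2 = 51/28, d_2 = (M_3 - M_2)/(6h_2) = -57/224. So p'(4) = -29/8.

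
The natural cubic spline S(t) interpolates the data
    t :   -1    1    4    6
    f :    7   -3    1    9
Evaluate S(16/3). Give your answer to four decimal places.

Put M_i = S'' at the i-th knot. Here h = (2, 3, 2) and Δ = (-5, 4/3, 4), so the interior equations h_(i-1)·M_(i-1) + 2(h_(i-1)+h_i)·M_i + h_i·M_(i+1) = 6(Δ_i − Δ_(i-1)) read
  2·M_0 + 10·M_1 + 3·M_2 = 6(Δ_1 - Δ_0) = 38
  3·M_1 + 10·M_2 + 2·M_3 = 6(Δ_2 - Δ_1) = 16
Natural end conditions: M_0 = M_3 = 0.
Hence M_0 = 0, M_1 = 332/91, M_2 = 46/91, M_3 = 0.
On [4, 6], S(t) = 1 + 1000/273·(t - 4) + 23/91·(t - 4)² - 23/546·(t - 4)³.
With (t - 4) = 4/3: S(16/3) = 45947/7371.

6.2335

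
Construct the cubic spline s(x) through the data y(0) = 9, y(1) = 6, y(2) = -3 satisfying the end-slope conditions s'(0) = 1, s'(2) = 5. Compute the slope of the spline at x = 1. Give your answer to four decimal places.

Write m_i for s''(x_i). With h_i = 1, 1 and divided differences Δ_i = -3, -9, the continuity of s' gives the tridiagonal system
  1·m_0 + 4·m_1 + 1·m_2 = 6(Δ_1 - Δ_0) = -36
Clamped end conditions give two more equations: 2h_0·m_0 + h_0·m_1 = 6(Δ_0 - s'(0)) = -24 and h_1·m_1 + 2h_1·m_2 = 6(s'(2) - Δ_1) = 84.
Solving the tridiagonal system: m_0 = -1, m_1 = -22, m_2 = 53.
On [1, 2], s'(x) = b_1 + 2c_1·(x - 1) + 3d_1·(x - 1)² with b_1 = Δ_1 - h_1(2m_1 + m_2)/6 = -21/2, c_1 = m_1/2 = -11, d_1 = (m_2 - m_1)/(6h_1) = 25/2. So s'(1) = -21/2.

-10.5000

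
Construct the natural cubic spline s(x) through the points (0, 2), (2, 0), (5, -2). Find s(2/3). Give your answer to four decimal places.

Write m_i for s''(x_i). With h_i = 2, 3 and divided differences Δ_i = -1, -2/3, the continuity of s' gives the tridiagonal system
  2·m_0 + 10·m_1 + 3·m_2 = 6(Δ_1 - Δ_0) = 2
Natural end conditions: m_0 = m_2 = 0.
Hence m_0 = 0, m_1 = 1/5, m_2 = 0.
On [0, 2], s(x) = 2 - 16/15·x + 0·x² + 1/60·x³.
With x = 2/3: s(2/3) = 524/405.

1.2938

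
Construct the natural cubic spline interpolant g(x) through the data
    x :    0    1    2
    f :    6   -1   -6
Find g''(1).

Write M_i for g''(x_i). With h_i = 1, 1 and divided differences Δ_i = -7, -5, the continuity of g' gives the tridiagonal system
  1·M_0 + 4·M_1 + 1·M_2 = 6(Δ_1 - Δ_0) = 12
Natural end conditions: M_0 = M_2 = 0.
Solving: M_0 = 0, M_1 = 3, M_2 = 0.

3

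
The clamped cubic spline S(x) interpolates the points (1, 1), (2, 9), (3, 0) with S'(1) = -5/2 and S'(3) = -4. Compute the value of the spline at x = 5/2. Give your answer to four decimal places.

5.1094

Let m_i = S''(x_i). Step sizes h_i = 1, 1; slopes of the chords Δ_i = (y_(i+1) - y_i)/h_i = 8, -9.
  1·m_0 + 4·m_1 + 1·m_2 = 6(Δ_1 - Δ_0) = -102
Clamped end conditions give two more equations: 2h_0·m_0 + h_0·m_1 = 6(Δ_0 - S'(1)) = 63 and h_1·m_1 + 2h_1·m_2 = 6(S'(3) - Δ_1) = 30.
Forward elimination and back-substitution give m_0 = 225/4, m_1 = -99/2, m_2 = 159/4.
On [2, 3], S(x) = 9 + 7/8·(x - 2) - 99/4·(x - 2)² + 119/8·(x - 2)³.
With (x - 2) = 1/2: S(5/2) = 327/64.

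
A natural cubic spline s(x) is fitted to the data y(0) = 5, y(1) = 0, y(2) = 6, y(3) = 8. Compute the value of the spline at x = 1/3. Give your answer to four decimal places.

2.3852

Write M_i for s''(x_i). With h_i = 1, 1, 1 and divided differences Δ_i = -5, 6, 2, the continuity of s' gives the tridiagonal system
  1·M_0 + 4·M_1 + 1·M_2 = 6(Δ_1 - Δ_0) = 66
  1·M_1 + 4·M_2 + 1·M_3 = 6(Δ_2 - Δ_1) = -24
Natural end conditions: M_0 = M_3 = 0.
Forward elimination and back-substitution give M_0 = 0, M_1 = 96/5, M_2 = -54/5, M_3 = 0.
On [0, 1], s(x) = 5 - 41/5·x + 0·x² + 16/5·x³.
With x = 1/3: s(1/3) = 322/135.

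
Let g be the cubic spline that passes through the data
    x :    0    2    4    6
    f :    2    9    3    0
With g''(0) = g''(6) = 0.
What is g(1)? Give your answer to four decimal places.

Put M_i = g'' at the i-th knot. Here h = (2, 2, 2) and Δ = (7/2, -3, -3/2), so the interior equations h_(i-1)·M_(i-1) + 2(h_(i-1)+h_i)·M_i + h_i·M_(i+1) = 6(Δ_i − Δ_(i-1)) read
  2·M_0 + 8·M_1 + 2·M_2 = 6(Δ_1 - Δ_0) = -39
  2·M_1 + 8·M_2 + 2·M_3 = 6(Δ_2 - Δ_1) = 9
Natural end conditions: M_0 = M_3 = 0.
Forward elimination and back-substitution give M_0 = 0, M_1 = -11/2, M_2 = 5/2, M_3 = 0.
On [0, 2], g(x) = 2 + 16/3·x + 0·x² - 11/24·x³.
With x = 1: g(1) = 55/8.

6.8750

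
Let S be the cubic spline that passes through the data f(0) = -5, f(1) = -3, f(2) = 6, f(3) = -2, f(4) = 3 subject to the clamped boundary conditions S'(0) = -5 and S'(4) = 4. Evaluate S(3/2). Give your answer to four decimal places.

Write M_i for S''(x_i). With h_i = 1, 1, 1, 1 and divided differences Δ_i = 2, 9, -8, 5, the continuity of S' gives the tridiagonal system
  1·M_0 + 4·M_1 + 1·M_2 = 6(Δ_1 - Δ_0) = 42
  1·M_1 + 4·M_2 + 1·M_3 = 6(Δ_2 - Δ_1) = -102
  1·M_2 + 4·M_3 + 1·M_4 = 6(Δ_3 - Δ_2) = 78
Clamped end conditions give two more equations: 2h_0·M_0 + h_0·M_1 = 6(Δ_0 - S'(0)) = 42 and h_3·M_3 + 2h_3·M_4 = 6(S'(4) - Δ_3) = -6.
Forward elimination and back-substitution give M_0 = 351/28, M_1 = 237/14, M_2 = -153/4, M_3 = 477/14, M_4 = -561/28.
On [1, 2], S(t) = -3 + 545/56·(t - 1) + 237/28·(t - 1)² - 515/56·(t - 1)³.
With (t - 1) = 1/2: S(3/2) = 1269/448.

2.8326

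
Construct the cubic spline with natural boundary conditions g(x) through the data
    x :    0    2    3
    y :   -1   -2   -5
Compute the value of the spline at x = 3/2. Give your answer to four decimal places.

-1.2031

Write M_i for g''(x_i). With h_i = 2, 1 and divided differences Δ_i = -1/2, -3, the continuity of g' gives the tridiagonal system
  2·M_0 + 6·M_1 + 1·M_2 = 6(Δ_1 - Δ_0) = -15
Natural end conditions: M_0 = M_2 = 0.
Forward elimination and back-substitution give M_0 = 0, M_1 = -5/2, M_2 = 0.
On [0, 2], g(x) = -1 + 1/3·x + 0·x² - 5/24·x³.
With x = 3/2: g(3/2) = -77/64.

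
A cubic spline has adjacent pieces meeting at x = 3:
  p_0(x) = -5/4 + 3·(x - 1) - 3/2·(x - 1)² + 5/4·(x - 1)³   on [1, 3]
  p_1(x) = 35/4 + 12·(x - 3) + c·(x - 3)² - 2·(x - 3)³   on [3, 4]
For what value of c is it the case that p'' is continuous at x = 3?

6

p_0''(x) = -3 + 15/2·(x - 1), so p_0''(3) = 12. On the right, p_1''(3) = 2c, so c = 6.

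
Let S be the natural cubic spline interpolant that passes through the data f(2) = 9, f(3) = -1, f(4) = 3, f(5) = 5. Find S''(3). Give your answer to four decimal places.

23.2000

With M_i denoting the second derivative at x_i, h_i = 1, 1, 1, and Δ_i = (y_(i+1) − y_i)/h_i = -10, 4, 2:
  1·M_0 + 4·M_1 + 1·M_2 = 6(Δ_1 - Δ_0) = 84
  1·M_1 + 4·M_2 + 1·M_3 = 6(Δ_2 - Δ_1) = -12
Natural end conditions: M_0 = M_3 = 0.
Hence M_0 = 0, M_1 = 116/5, M_2 = -44/5, M_3 = 0.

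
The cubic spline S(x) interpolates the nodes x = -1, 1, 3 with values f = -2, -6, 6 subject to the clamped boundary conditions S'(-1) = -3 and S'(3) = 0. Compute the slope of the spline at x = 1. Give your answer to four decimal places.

3.7500

Put M_i = S'' at the i-th knot. Here h = (2, 2) and Δ = (-2, 6), so the interior equations h_(i-1)·M_(i-1) + 2(h_(i-1)+h_i)·M_i + h_i·M_(i+1) = 6(Δ_i − Δ_(i-1)) read
  2·M_0 + 8·M_1 + 2·M_2 = 6(Δ_1 - Δ_0) = 48
Clamped end conditions give two more equations: 2h_0·M_0 + h_0·M_1 = 6(Δ_0 - S'(-1)) = 6 and h_1·M_1 + 2h_1·M_2 = 6(S'(3) - Δ_1) = -36.
Solving the tridiagonal system: M_0 = -15/4, M_1 = 21/2, M_2 = -57/4.
On [1, 3], S'(x) = b_1 + 2c_1·(x - 1) + 3d_1·(x - 1)² with b_1 = Δ_1 - h_1(2M_1 + M_2)/6 = 15/4, c_1 = M_1/2 = 21/4, d_1 = (M_2 - M_1)/(6h_1) = -33/16. So S'(1) = 15/4.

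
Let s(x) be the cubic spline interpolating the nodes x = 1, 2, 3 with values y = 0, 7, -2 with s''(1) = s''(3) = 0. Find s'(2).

Let M_i = s''(x_i). Step sizes h_i = 1, 1; slopes of the chords Δ_i = (y_(i+1) - y_i)/h_i = 7, -9.
  1·M_0 + 4·M_1 + 1·M_2 = 6(Δ_1 - Δ_0) = -96
Natural end conditions: M_0 = M_2 = 0.
Forward elimination and back-substitution give M_0 = 0, M_1 = -24, M_2 = 0.
On [2, 3], s'(x) = b_1 + 2c_1·(x - 2) + 3d_1·(x - 2)² with b_1 = Δ_1 - h_1(2M_1 + M_2)/6 = -1, c_1 = M_1/2 = -12, d_1 = (M_2 - M_1)/(6h_1) = 4. So s'(2) = -1.

-1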